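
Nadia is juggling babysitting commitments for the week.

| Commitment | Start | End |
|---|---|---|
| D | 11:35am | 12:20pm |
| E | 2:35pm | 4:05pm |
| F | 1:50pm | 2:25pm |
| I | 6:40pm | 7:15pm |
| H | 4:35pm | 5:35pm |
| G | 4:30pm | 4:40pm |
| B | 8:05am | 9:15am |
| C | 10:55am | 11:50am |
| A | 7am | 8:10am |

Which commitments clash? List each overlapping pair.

Sorted by start: A, B, C, D, F, E, G, H, I.
B starts before A ends → A and B overlap.
C starts after A ends; A is clear from here.
C starts after B ends; B is clear from here.
D starts before C ends → C and D overlap.
F starts after C ends; C is clear from here.
F starts after D ends; D is clear from here.
E starts after F ends; F is clear from here.
G starts after E ends; E is clear from here.
H starts before G ends → G and H overlap.
I starts after G ends.
I starts after H ends.

A & B, C & D, G & H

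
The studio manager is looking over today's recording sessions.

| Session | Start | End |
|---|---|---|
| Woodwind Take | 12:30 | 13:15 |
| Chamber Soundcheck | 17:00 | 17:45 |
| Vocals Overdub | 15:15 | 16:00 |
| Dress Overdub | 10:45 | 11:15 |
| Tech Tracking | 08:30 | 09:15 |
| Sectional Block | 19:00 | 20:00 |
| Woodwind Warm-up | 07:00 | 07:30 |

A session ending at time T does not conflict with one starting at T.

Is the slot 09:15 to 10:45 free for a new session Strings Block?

Woodwind Warm-up: ends 07:30 at or before Strings Block starts 09:15 → clear.
Tech Tracking: ends 09:15 at or before Strings Block starts 09:15 → clear.
Dress Overdub: starts 10:45 at or after Strings Block ends 10:45 → clear.
Woodwind Take: starts 12:30 at or after Strings Block ends 10:45 → clear.
Vocals Overdub: starts 15:15 at or after Strings Block ends 10:45 → clear.
Chamber Soundcheck: starts 17:00 at or after Strings Block ends 10:45 → clear.
Sectional Block: starts 19:00 at or after Strings Block ends 10:45 → clear.

Yes — the slot is free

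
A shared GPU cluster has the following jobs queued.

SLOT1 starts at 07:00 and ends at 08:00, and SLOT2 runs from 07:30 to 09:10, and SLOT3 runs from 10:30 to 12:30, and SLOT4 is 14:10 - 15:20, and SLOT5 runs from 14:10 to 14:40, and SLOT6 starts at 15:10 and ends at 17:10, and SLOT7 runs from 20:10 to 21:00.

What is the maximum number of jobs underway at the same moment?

Walk through starts and ends in time order (an end at T is processed before a start at T):
07:00 start SLOT1 → 1
07:30 start SLOT2 → 2
08:00 end SLOT1 → 1
09:10 end SLOT2 → 0
10:30 start SLOT3 → 1
12:30 end SLOT3 → 0
14:10 start SLOT4 → 1
14:10 start SLOT5 → 2
14:40 end SLOT5 → 1
15:10 start SLOT6 → 2
15:20 end SLOT4 → 1
17:10 end SLOT6 → 0
20:10 start SLOT7 → 1
21:00 end SLOT7 → 0
Peak is 2, at 07:30 (SLOT1, SLOT2).

2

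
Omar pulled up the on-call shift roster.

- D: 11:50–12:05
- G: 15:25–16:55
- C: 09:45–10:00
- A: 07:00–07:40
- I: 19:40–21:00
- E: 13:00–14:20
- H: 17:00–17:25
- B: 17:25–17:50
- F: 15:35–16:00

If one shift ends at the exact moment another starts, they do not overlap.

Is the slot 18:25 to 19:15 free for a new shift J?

A: ends 07:40 at or before J starts 18:25 → clear.
C: ends 10:00 at or before J starts 18:25 → clear.
D: ends 12:05 at or before J starts 18:25 → clear.
E: ends 14:20 at or before J starts 18:25 → clear.
G: ends 16:55 at or before J starts 18:25 → clear.
F: ends 16:00 at or before J starts 18:25 → clear.
H: ends 17:25 at or before J starts 18:25 → clear.
B: ends 17:50 at or before J starts 18:25 → clear.
I: starts 19:40 at or after J ends 19:15 → clear.

Yes — the slot is free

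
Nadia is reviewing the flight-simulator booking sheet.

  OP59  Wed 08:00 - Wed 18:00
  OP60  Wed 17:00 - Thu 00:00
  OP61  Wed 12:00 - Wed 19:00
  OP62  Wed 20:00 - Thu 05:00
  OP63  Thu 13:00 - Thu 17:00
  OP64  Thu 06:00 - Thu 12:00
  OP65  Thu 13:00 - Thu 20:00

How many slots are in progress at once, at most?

3

Sort all start/end points and keep a running count:
Wed 08:00 start OP59 → 1
Wed 12:00 start OP61 → 2
Wed 17:00 start OP60 → 3
Wed 18:00 end OP59 → 2
Wed 19:00 end OP61 → 1
Wed 20:00 start OP62 → 2
Thu 00:00 end OP60 → 1
Thu 05:00 end OP62 → 0
Thu 06:00 start OP64 → 1
Thu 12:00 end OP64 → 0
Thu 13:00 start OP63 → 1
Thu 13:00 start OP65 → 2
Thu 17:00 end OP63 → 1
Thu 20:00 end OP65 → 0
Peak is 3, at Wed 17:00 (OP59, OP60, OP61).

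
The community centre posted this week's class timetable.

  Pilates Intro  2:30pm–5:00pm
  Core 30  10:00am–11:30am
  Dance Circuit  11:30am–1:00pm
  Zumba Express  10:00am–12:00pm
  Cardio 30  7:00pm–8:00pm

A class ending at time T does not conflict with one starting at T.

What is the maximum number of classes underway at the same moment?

Walk through starts and ends in time order (an end at T is processed before a start at T):
10:00am start Core 30 → 1
10:00am start Zumba Express → 2
11:30am end Core 30 → 1
11:30am start Dance Circuit → 2
12:00pm end Zumba Express → 1
1:00pm end Dance Circuit → 0
2:30pm start Pilates Intro → 1
5:00pm end Pilates Intro → 0
7:00pm start Cardio 30 → 1
8:00pm end Cardio 30 → 0
Peak is 2, at 10:00am (Core 30, Zumba Express).

2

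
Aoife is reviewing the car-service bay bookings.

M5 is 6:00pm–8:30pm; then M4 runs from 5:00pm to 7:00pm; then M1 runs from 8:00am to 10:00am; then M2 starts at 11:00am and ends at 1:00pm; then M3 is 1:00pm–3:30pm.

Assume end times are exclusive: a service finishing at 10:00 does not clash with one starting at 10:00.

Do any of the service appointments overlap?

Yes

Sorted by start: M1, M2, M3, M4, M5.
M2 starts after M1 ends — done with M1.
M3 starts exactly when M2 ends (back-to-back, no overlap) — done with M2.
M4 starts after M3 ends — done with M3.
M5 starts before M4 ends → M4 and M5 overlap.
That's a conflict, so the schedule is not conflict-free.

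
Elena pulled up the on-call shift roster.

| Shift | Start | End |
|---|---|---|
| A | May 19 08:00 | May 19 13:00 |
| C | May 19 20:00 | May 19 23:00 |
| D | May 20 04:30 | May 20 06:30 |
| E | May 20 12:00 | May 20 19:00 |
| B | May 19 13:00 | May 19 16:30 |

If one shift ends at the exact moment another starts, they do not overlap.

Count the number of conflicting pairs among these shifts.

Sorted by start: A, B, C, D, E.
B starts exactly when A ends (back-to-back, no overlap) — done with A.
C starts after B ends — done with B.
D starts after C ends — done with C.
E starts after D ends.
No pair overlaps.

0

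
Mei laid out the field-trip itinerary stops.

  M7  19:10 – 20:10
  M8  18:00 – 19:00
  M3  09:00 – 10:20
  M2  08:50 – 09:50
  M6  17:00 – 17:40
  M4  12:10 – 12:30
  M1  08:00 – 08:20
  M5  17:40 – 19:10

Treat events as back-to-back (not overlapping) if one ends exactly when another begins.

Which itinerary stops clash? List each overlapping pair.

M2 & M3, M5 & M8

Two intervals overlap when each starts before the other ends.
Sorted by start: M1, M2, M3, M4, M6, M5, M8, M7.
M2 starts after M1 ends, so M1 has no further overlaps.
M3 starts before M2 ends → M2 and M3 overlap.
M4 starts after M2 ends, so M2 has no further overlaps.
M4 starts after M3 ends, so M3 has no further overlaps.
M6 starts after M4 ends, so M4 has no further overlaps.
M5 starts exactly when M6 ends (back-to-back, no overlap), so M6 has no further overlaps.
M8 starts before M5 ends → M5 and M8 overlap.
M7 starts exactly when M5 ends (back-to-back, no overlap).
M7 starts after M8 ends.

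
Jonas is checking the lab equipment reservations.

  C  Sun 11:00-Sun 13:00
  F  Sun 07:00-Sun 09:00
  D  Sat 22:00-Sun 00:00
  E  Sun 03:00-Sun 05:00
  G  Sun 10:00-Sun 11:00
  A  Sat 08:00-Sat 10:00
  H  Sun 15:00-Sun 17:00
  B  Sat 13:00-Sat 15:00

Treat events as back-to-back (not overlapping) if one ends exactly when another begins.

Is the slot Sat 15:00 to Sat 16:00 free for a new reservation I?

Yes — the slot is free

A: ends Sat 10:00 at or before I starts Sat 15:00 → clear.
B: ends Sat 15:00 at or before I starts Sat 15:00 → clear.
D: starts Sat 22:00 at or after I ends Sat 16:00 → clear.
E: starts Sun 03:00 at or after I ends Sat 16:00 → clear.
F: starts Sun 07:00 at or after I ends Sat 16:00 → clear.
G: starts Sun 10:00 at or after I ends Sat 16:00 → clear.
C: starts Sun 11:00 at or after I ends Sat 16:00 → clear.
H: starts Sun 15:00 at or after I ends Sat 16:00 → clear.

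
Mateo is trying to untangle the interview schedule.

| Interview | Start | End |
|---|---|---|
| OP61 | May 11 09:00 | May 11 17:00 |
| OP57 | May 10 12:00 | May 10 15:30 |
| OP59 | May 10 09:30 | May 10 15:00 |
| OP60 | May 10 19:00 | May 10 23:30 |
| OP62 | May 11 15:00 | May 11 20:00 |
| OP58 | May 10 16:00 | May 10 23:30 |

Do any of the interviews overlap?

Sorted by start: OP59, OP57, OP58, OP60, OP61, OP62.
OP57 starts before OP59 ends → OP59 and OP57 overlap.
That's a conflict, so the schedule is not conflict-free.

Yes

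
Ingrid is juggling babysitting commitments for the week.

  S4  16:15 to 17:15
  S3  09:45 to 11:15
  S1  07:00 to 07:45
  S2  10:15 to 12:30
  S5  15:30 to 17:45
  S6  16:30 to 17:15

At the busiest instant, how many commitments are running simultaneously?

3

Sweep the timeline, counting +1 at each start and −1 at each end (ends before starts at a tie):
07:00 start S1 → 1
07:45 end S1 → 0
09:45 start S3 → 1
10:15 start S2 → 2
11:15 end S3 → 1
12:30 end S2 → 0
15:30 start S5 → 1
16:15 start S4 → 2
16:30 start S6 → 3
17:15 end S4 → 2
17:15 end S6 → 1
17:45 end S5 → 0
Peak is 3, at 16:30 (S4, S5, S6).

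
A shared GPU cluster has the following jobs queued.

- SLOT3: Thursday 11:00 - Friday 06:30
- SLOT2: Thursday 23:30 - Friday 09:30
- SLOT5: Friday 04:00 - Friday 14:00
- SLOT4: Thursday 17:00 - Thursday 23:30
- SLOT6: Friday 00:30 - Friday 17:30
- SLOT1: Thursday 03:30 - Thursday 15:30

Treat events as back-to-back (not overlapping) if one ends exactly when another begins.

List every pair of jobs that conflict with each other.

SLOT1 & SLOT3, SLOT2 & SLOT3, SLOT2 & SLOT5, SLOT2 & SLOT6, SLOT3 & SLOT4, SLOT3 & SLOT5, SLOT3 & SLOT6, SLOT5 & SLOT6

Check each pair: they overlap iff neither finishes before the other starts.
Sorted by start: SLOT1, SLOT3, SLOT4, SLOT2, SLOT6, SLOT5.
SLOT3 starts before SLOT1 ends → SLOT1 and SLOT3 overlap.
SLOT4 starts after SLOT1 ends — done with SLOT1.
SLOT4 starts before SLOT3 ends → SLOT3 and SLOT4 overlap.
SLOT2 starts before SLOT3 ends → SLOT3 and SLOT2 overlap.
SLOT6 starts before SLOT3 ends → SLOT3 and SLOT6 overlap.
SLOT5 starts before SLOT3 ends → SLOT3 and SLOT5 overlap.
SLOT2 starts exactly when SLOT4 ends (back-to-back, no overlap) — done with SLOT4.
SLOT6 starts before SLOT2 ends → SLOT2 and SLOT6 overlap.
SLOT5 starts before SLOT2 ends → SLOT2 and SLOT5 overlap.
SLOT5 starts before SLOT6 ends → SLOT6 and SLOT5 overlap.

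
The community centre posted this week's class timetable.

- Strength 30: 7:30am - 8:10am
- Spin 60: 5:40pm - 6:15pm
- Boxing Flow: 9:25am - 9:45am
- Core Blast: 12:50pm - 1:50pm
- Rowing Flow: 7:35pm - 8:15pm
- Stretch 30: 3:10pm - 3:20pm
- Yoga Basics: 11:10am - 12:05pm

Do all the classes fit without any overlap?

Yes

Sorted by start: Strength 30, Boxing Flow, Yoga Basics, Core Blast, Stretch 30, Spin 60, Rowing Flow.
Boxing Flow starts after Strength 30 ends, so Strength 30 has no further overlaps.
Yoga Basics starts after Boxing Flow ends, so Boxing Flow has no further overlaps.
Core Blast starts after Yoga Basics ends, so Yoga Basics has no further overlaps.
Stretch 30 starts after Core Blast ends, so Core Blast has no further overlaps.
Spin 60 starts after Stretch 30 ends, so Stretch 30 has no further overlaps.
Rowing Flow starts after Spin 60 ends.
Every pair is clear; the schedule has no overlaps.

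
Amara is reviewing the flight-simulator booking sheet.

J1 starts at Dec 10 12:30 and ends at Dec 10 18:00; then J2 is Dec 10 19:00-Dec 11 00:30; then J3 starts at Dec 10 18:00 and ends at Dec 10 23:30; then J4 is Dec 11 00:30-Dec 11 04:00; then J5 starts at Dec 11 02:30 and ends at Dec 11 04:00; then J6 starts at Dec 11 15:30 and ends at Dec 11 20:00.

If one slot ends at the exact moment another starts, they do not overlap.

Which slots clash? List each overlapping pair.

J2 & J3, J4 & J5

Sorted by start: J1, J3, J2, J4, J5, J6.
J3 starts exactly when J1 ends (back-to-back, no overlap); J1 is clear from here.
J2 starts before J3 ends → J3 and J2 overlap.
J4 starts after J3 ends; J3 is clear from here.
J4 starts exactly when J2 ends (back-to-back, no overlap); J2 is clear from here.
J5 starts before J4 ends → J4 and J5 overlap.
J6 starts after J4 ends.
J6 starts after J5 ends.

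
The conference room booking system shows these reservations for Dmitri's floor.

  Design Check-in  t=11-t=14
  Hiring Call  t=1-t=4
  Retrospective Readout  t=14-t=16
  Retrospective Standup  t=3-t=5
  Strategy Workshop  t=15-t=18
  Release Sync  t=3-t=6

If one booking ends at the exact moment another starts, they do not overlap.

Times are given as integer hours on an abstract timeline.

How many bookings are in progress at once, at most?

3

Sort all start/end points and keep a running count:
t=1 start Hiring Call → 1
t=3 start Release Sync → 2
t=3 start Retrospective Standup → 3
t=4 end Hiring Call → 2
t=5 end Retrospective Standup → 1
t=6 end Release Sync → 0
t=11 start Design Check-in → 1
t=14 end Design Check-in → 0
t=14 start Retrospective Readout → 1
t=15 start Strategy Workshop → 2
t=16 end Retrospective Readout → 1
t=18 end Strategy Workshop → 0
Peak is 3, at t=3 (Hiring Call, Release Sync, Retrospective Standup).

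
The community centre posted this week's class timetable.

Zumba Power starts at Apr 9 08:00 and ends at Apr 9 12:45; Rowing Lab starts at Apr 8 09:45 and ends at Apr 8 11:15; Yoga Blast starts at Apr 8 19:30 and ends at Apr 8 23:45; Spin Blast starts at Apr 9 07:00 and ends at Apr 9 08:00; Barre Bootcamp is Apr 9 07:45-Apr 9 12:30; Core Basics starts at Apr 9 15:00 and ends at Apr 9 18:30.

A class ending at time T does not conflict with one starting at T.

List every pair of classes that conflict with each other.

Two intervals overlap when each starts before the other ends.
Sorted by start: Rowing Lab, Yoga Blast, Spin Blast, Barre Bootcamp, Zumba Power, Core Basics.
Yoga Blast starts after Rowing Lab ends — done with Rowing Lab.
Spin Blast starts after Yoga Blast ends — done with Yoga Blast.
Barre Bootcamp starts before Spin Blast ends → Spin Blast and Barre Bootcamp overlap.
Zumba Power starts exactly when Spin Blast ends (back-to-back, no overlap) — done with Spin Blast.
Zumba Power starts before Barre Bootcamp ends → Barre Bootcamp and Zumba Power overlap.
Core Basics starts after Barre Bootcamp ends.
Core Basics starts after Zumba Power ends.

Barre Bootcamp & Spin Blast, Barre Bootcamp & Zumba Power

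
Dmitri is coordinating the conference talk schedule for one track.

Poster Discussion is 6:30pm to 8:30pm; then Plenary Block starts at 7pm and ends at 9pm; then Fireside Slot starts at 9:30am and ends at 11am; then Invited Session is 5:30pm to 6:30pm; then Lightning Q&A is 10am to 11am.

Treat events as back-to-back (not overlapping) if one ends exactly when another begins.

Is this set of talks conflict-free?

No

Sorted by start: Fireside Slot, Lightning Q&A, Invited Session, Poster Discussion, Plenary Block.
Lightning Q&A starts before Fireside Slot ends → Fireside Slot and Lightning Q&A overlap.
That's a conflict, so the schedule is not conflict-free.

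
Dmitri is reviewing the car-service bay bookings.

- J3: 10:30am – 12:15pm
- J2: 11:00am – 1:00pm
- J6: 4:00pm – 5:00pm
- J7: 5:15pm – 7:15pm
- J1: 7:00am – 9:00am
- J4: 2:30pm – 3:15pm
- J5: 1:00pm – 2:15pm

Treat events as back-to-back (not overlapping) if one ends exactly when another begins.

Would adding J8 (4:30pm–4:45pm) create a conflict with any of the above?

J1: ends 9:00am at or before J8 starts 4:30pm → clear.
J3: ends 12:15pm at or before J8 starts 4:30pm → clear.
J2: ends 1:00pm at or before J8 starts 4:30pm → clear.
J5: ends 2:15pm at or before J8 starts 4:30pm → clear.
J4: ends 3:15pm at or before J8 starts 4:30pm → clear.
J6: starts 4:00pm before J8 ends 4:45pm, and ends 5:00pm after J8 starts 4:30pm → overlap.
J7: starts 5:15pm at or after J8 ends 4:45pm → clear.
J8 overlaps J6.

Yes — it overlaps J6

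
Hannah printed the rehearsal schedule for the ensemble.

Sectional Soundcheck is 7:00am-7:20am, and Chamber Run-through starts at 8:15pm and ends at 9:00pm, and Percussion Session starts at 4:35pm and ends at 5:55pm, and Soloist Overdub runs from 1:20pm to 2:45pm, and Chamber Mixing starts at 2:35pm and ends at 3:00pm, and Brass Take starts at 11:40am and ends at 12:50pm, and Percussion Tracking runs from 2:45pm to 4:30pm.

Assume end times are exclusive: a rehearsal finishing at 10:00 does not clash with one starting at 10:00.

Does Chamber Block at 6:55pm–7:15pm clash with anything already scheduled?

No — it doesn't clash with anything

Sectional Soundcheck: ends 7:20am at or before Chamber Block starts 6:55pm → clear.
Brass Take: ends 12:50pm at or before Chamber Block starts 6:55pm → clear.
Soloist Overdub: ends 2:45pm at or before Chamber Block starts 6:55pm → clear.
Chamber Mixing: ends 3:00pm at or before Chamber Block starts 6:55pm → clear.
Percussion Tracking: ends 4:30pm at or before Chamber Block starts 6:55pm → clear.
Percussion Session: ends 5:55pm at or before Chamber Block starts 6:55pm → clear.
Chamber Run-through: starts 8:15pm at or after Chamber Block ends 7:15pm → clear.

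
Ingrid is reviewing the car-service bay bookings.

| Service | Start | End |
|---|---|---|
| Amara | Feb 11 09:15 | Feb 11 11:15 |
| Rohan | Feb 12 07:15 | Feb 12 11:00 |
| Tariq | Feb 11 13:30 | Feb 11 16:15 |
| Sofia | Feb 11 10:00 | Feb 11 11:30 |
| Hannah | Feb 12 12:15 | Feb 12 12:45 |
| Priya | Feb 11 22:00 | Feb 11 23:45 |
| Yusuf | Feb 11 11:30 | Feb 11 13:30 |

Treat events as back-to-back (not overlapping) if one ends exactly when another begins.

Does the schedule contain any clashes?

Sorted by start: Amara, Sofia, Yusuf, Tariq, Priya, Rohan, Hannah.
Sofia starts before Amara ends → Amara and Sofia overlap.
That's a conflict, so the schedule is not conflict-free.

Yes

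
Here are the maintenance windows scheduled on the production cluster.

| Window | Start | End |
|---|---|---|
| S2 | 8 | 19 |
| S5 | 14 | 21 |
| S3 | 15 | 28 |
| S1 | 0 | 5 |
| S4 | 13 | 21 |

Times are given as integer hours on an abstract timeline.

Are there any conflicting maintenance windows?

Sorted by start: S1, S2, S4, S5, S3.
S2 starts after S1 ends, so S1 has no further overlaps.
S4 starts before S2 ends → S2 and S4 overlap.
That's a conflict, so the schedule is not conflict-free.

Yes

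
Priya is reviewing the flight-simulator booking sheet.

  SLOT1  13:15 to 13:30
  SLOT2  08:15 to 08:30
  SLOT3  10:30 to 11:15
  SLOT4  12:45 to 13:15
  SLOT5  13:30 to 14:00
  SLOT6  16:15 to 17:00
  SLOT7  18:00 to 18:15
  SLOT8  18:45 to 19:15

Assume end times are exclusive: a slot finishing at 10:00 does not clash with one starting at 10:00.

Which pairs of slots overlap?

Sorted by start: SLOT2, SLOT3, SLOT4, SLOT1, SLOT5, SLOT6, SLOT7, SLOT8.
SLOT3 starts after SLOT2 ends, so SLOT2 has no further overlaps.
SLOT4 starts after SLOT3 ends, so SLOT3 has no further overlaps.
SLOT1 starts exactly when SLOT4 ends (back-to-back, no overlap), so SLOT4 has no further overlaps.
SLOT5 starts exactly when SLOT1 ends (back-to-back, no overlap), so SLOT1 has no further overlaps.
SLOT6 starts after SLOT5 ends, so SLOT5 has no further overlaps.
SLOT7 starts after SLOT6 ends, so SLOT6 has no further overlaps.
SLOT8 starts after SLOT7 ends.

no overlapping pairs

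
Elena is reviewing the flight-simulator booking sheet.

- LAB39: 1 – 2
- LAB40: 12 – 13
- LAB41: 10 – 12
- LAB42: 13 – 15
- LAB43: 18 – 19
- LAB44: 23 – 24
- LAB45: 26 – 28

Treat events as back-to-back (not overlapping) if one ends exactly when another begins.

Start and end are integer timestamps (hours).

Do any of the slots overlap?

Two intervals overlap when each starts before the other ends.
Sorted by start: LAB39, LAB41, LAB40, LAB42, LAB43, LAB44, LAB45.
LAB41 starts after LAB39 ends, so LAB39 has no further overlaps.
LAB40 starts exactly when LAB41 ends (back-to-back, no overlap), so LAB41 has no further overlaps.
LAB42 starts exactly when LAB40 ends (back-to-back, no overlap), so LAB40 has no further overlaps.
LAB43 starts after LAB42 ends, so LAB42 has no further overlaps.
LAB44 starts after LAB43 ends, so LAB43 has no further overlaps.
LAB45 starts after LAB44 ends.
Every pair is clear; the schedule has no overlaps.

No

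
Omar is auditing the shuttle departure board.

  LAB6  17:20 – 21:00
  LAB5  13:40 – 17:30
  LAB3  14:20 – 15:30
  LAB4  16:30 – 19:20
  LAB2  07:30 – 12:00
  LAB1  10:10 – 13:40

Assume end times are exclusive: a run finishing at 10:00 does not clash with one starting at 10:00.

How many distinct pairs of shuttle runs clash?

5

Sorted by start: LAB2, LAB1, LAB5, LAB3, LAB4, LAB6.
LAB1 starts before LAB2 ends → LAB2 and LAB1 overlap.
LAB5 starts after LAB2 ends, so LAB2 has no further overlaps.
LAB5 starts exactly when LAB1 ends (back-to-back, no overlap), so LAB1 has no further overlaps.
LAB3 starts before LAB5 ends → LAB5 and LAB3 overlap.
LAB4 starts before LAB5 ends → LAB5 and LAB4 overlap.
LAB6 starts before LAB5 ends → LAB5 and LAB6 overlap.
LAB4 starts after LAB3 ends, so LAB3 has no further overlaps.
LAB6 starts before LAB4 ends → LAB4 and LAB6 overlap.
Overlapping pairs: LAB1 & LAB2, LAB3 & LAB5, LAB4 & LAB5, LAB4 & LAB6, LAB5 & LAB6 — 5 in total.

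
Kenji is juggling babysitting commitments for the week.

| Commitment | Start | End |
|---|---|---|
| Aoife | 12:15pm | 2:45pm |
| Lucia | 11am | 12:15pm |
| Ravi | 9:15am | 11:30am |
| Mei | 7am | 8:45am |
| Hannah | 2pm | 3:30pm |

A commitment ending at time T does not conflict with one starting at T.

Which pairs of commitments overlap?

Sorted by start: Mei, Ravi, Lucia, Aoife, Hannah.
Ravi starts after Mei ends, so Mei has no further overlaps.
Lucia starts before Ravi ends → Ravi and Lucia overlap.
Aoife starts after Ravi ends, so Ravi has no further overlaps.
Aoife starts exactly when Lucia ends (back-to-back, no overlap), so Lucia has no further overlaps.
Hannah starts before Aoife ends → Aoife and Hannah overlap.

Aoife & Hannah, Lucia & Ravi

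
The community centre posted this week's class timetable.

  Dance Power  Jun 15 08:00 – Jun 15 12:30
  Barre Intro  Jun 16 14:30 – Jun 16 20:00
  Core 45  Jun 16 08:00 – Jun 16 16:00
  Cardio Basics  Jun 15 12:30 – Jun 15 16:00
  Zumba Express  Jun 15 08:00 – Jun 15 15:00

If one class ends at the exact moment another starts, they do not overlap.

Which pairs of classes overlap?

Sorted by start: Dance Power, Zumba Express, Cardio Basics, Core 45, Barre Intro.
Zumba Express starts before Dance Power ends → Dance Power and Zumba Express overlap.
Cardio Basics starts exactly when Dance Power ends (back-to-back, no overlap), so Dance Power has no further overlaps.
Cardio Basics starts before Zumba Express ends → Zumba Express and Cardio Basics overlap.
Core 45 starts after Zumba Express ends, so Zumba Express has no further overlaps.
Core 45 starts after Cardio Basics ends, so Cardio Basics has no further overlaps.
Barre Intro starts before Core 45 ends → Core 45 and Barre Intro overlap.

Barre Intro & Core 45, Cardio Basics & Zumba Express, Dance Power & Zumba Express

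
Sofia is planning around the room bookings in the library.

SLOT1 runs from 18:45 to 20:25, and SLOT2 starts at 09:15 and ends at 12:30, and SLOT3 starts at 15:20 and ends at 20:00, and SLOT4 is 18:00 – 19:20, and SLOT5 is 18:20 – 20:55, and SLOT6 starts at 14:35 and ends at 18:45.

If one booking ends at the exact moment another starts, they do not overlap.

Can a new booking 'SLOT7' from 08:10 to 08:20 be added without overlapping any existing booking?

SLOT2: starts 09:15 at or after SLOT7 ends 08:20 → clear.
SLOT6: starts 14:35 at or after SLOT7 ends 08:20 → clear.
SLOT3: starts 15:20 at or after SLOT7 ends 08:20 → clear.
SLOT4: starts 18:00 at or after SLOT7 ends 08:20 → clear.
SLOT5: starts 18:20 at or after SLOT7 ends 08:20 → clear.
SLOT1: starts 18:45 at or after SLOT7 ends 08:20 → clear.

Yes — the slot is free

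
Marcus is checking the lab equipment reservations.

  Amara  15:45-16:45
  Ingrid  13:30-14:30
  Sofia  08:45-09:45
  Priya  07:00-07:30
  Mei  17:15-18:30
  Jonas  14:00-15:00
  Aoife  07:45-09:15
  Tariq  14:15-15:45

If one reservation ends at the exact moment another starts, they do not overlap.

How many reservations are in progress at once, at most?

Walk through starts and ends in time order (an end at T is processed before a start at T):
07:00 start Priya → 1
07:30 end Priya → 0
07:45 start Aoife → 1
08:45 start Sofia → 2
09:15 end Aoife → 1
09:45 end Sofia → 0
13:30 start Ingrid → 1
14:00 start Jonas → 2
14:15 start Tariq → 3
14:30 end Ingrid → 2
15:00 end Jonas → 1
15:45 end Tariq → 0
15:45 start Amara → 1
16:45 end Amara → 0
17:15 start Mei → 1
18:30 end Mei → 0
Peak is 3, at 14:15 (Ingrid, Jonas, Tariq).

3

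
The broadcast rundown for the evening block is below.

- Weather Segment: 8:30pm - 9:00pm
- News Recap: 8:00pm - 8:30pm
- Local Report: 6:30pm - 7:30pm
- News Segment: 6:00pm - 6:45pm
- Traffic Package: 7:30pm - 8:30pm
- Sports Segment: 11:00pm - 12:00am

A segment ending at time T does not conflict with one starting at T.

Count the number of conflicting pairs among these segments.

Two intervals overlap when each starts before the other ends.
Sorted by start: News Segment, Local Report, Traffic Package, News Recap, Weather Segment, Sports Segment.
Local Report starts before News Segment ends → News Segment and Local Report overlap.
Traffic Package starts after News Segment ends, so News Segment has no further overlaps.
Traffic Package starts exactly when Local Report ends (back-to-back, no overlap), so Local Report has no further overlaps.
News Recap starts before Traffic Package ends → Traffic Package and News Recap overlap.
Weather Segment starts exactly when Traffic Package ends (back-to-back, no overlap), so Traffic Package has no further overlaps.
Weather Segment starts exactly when News Recap ends (back-to-back, no overlap), so News Recap has no further overlaps.
Sports Segment starts after Weather Segment ends.
Overlapping pairs: Local Report & News Segment, News Recap & Traffic Package — 2 in total.

2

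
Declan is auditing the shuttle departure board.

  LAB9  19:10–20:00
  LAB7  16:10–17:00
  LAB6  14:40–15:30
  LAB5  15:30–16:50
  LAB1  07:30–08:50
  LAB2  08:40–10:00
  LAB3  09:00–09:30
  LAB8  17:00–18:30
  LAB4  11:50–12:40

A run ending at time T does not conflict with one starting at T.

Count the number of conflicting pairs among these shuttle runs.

3

Sorted by start: LAB1, LAB2, LAB3, LAB4, LAB6, LAB5, LAB7, LAB8, LAB9.
LAB2 starts before LAB1 ends → LAB1 and LAB2 overlap.
LAB3 starts after LAB1 ends, so LAB1 has no further overlaps.
LAB3 starts before LAB2 ends → LAB2 and LAB3 overlap.
LAB4 starts after LAB2 ends, so LAB2 has no further overlaps.
LAB4 starts after LAB3 ends, so LAB3 has no further overlaps.
LAB6 starts after LAB4 ends, so LAB4 has no further overlaps.
LAB5 starts exactly when LAB6 ends (back-to-back, no overlap), so LAB6 has no further overlaps.
LAB7 starts before LAB5 ends → LAB5 and LAB7 overlap.
LAB8 starts after LAB5 ends, so LAB5 has no further overlaps.
LAB8 starts exactly when LAB7 ends (back-to-back, no overlap), so LAB7 has no further overlaps.
LAB9 starts after LAB8 ends.
Overlapping pairs: LAB1 & LAB2, LAB2 & LAB3, LAB5 & LAB7 — 3 in total.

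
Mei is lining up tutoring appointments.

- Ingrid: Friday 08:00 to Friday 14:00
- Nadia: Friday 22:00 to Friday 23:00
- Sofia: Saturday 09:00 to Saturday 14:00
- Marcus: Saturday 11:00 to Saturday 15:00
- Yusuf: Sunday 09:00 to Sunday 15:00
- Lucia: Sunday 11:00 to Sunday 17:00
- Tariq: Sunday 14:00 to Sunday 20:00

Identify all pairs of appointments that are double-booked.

Two intervals overlap when each starts before the other ends.
Sorted by start: Ingrid, Nadia, Sofia, Marcus, Yusuf, Lucia, Tariq.
Nadia starts after Ingrid ends — done with Ingrid.
Sofia starts after Nadia ends — done with Nadia.
Marcus starts before Sofia ends → Sofia and Marcus overlap.
Yusuf starts after Sofia ends — done with Sofia.
Yusuf starts after Marcus ends — done with Marcus.
Lucia starts before Yusuf ends → Yusuf and Lucia overlap.
Tariq starts before Yusuf ends → Yusuf and Tariq overlap.
Tariq starts before Lucia ends → Lucia and Tariq overlap.

Lucia & Tariq, Lucia & Yusuf, Marcus & Sofia, Tariq & Yusuf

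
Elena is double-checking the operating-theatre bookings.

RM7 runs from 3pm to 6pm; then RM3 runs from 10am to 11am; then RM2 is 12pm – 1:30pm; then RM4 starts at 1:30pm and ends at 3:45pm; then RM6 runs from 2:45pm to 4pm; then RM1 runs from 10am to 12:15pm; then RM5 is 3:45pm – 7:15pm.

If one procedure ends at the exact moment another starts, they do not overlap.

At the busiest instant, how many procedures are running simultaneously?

3

Sort all start/end points and keep a running count:
10am start RM1 → 1
10am start RM3 → 2
11am end RM3 → 1
12pm start RM2 → 2
12:15pm end RM1 → 1
1:30pm end RM2 → 0
1:30pm start RM4 → 1
2:45pm start RM6 → 2
3pm start RM7 → 3
3:45pm end RM4 → 2
3:45pm start RM5 → 3
4pm end RM6 → 2
6pm end RM7 → 1
7:15pm end RM5 → 0
Peak is 3, at 3pm (RM4, RM6, RM7).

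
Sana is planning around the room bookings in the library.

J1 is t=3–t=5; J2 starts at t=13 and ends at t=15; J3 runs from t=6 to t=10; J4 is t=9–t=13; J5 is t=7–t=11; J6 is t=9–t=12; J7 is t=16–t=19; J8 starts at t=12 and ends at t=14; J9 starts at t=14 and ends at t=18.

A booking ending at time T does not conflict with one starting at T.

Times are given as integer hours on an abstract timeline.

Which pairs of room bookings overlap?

Sorted by start: J1, J3, J5, J4, J6, J8, J2, J9, J7.
J3 starts after J1 ends; J1 is clear from here.
J5 starts before J3 ends → J3 and J5 overlap.
J4 starts before J3 ends → J3 and J4 overlap.
J6 starts before J3 ends → J3 and J6 overlap.
J8 starts after J3 ends; J3 is clear from here.
J4 starts before J5 ends → J5 and J4 overlap.
J6 starts before J5 ends → J5 and J6 overlap.
J8 starts after J5 ends; J5 is clear from here.
J6 starts before J4 ends → J4 and J6 overlap.
J8 starts before J4 ends → J4 and J8 overlap.
J2 starts exactly when J4 ends (back-to-back, no overlap); J4 is clear from here.
J8 starts exactly when J6 ends (back-to-back, no overlap); J6 is clear from here.
J2 starts before J8 ends → J8 and J2 overlap.
J9 starts exactly when J8 ends (back-to-back, no overlap); J8 is clear from here.
J9 starts before J2 ends → J2 and J9 overlap.
J7 starts after J2 ends.
J7 starts before J9 ends → J9 and J7 overlap.

J2 & J8, J2 & J9, J3 & J4, J3 & J5, J3 & J6, J4 & J5, J4 & J6, J4 & J8, J5 & J6, J7 & J9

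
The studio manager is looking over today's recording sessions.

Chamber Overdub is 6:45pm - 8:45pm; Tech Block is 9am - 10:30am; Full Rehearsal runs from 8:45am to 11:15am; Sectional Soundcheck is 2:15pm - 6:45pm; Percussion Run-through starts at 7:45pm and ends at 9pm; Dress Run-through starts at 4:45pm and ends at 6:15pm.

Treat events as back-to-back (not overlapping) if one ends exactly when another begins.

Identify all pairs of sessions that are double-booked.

Chamber Overdub & Percussion Run-through, Dress Run-through & Sectional Soundcheck, Full Rehearsal & Tech Block

Two intervals overlap when each starts before the other ends.
Sorted by start: Full Rehearsal, Tech Block, Sectional Soundcheck, Dress Run-through, Chamber Overdub, Percussion Run-through.
Tech Block starts before Full Rehearsal ends → Full Rehearsal and Tech Block overlap.
Sectional Soundcheck starts after Full Rehearsal ends, so Full Rehearsal has no further overlaps.
Sectional Soundcheck starts after Tech Block ends, so Tech Block has no further overlaps.
Dress Run-through starts before Sectional Soundcheck ends → Sectional Soundcheck and Dress Run-through overlap.
Chamber Overdub starts exactly when Sectional Soundcheck ends (back-to-back, no overlap), so Sectional Soundcheck has no further overlaps.
Chamber Overdub starts after Dress Run-through ends, so Dress Run-through has no further overlaps.
Percussion Run-through starts before Chamber Overdub ends → Chamber Overdub and Percussion Run-through overlap.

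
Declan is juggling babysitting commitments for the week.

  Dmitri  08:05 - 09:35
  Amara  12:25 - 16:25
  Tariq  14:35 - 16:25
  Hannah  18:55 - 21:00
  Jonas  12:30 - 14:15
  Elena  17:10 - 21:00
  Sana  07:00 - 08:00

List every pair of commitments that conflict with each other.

Sorted by start: Sana, Dmitri, Amara, Jonas, Tariq, Elena, Hannah.
Dmitri starts after Sana ends, so Sana has no further overlaps.
Amara starts after Dmitri ends, so Dmitri has no further overlaps.
Jonas starts before Amara ends → Amara and Jonas overlap.
Tariq starts before Amara ends → Amara and Tariq overlap.
Elena starts after Amara ends, so Amara has no further overlaps.
Tariq starts after Jonas ends, so Jonas has no further overlaps.
Elena starts after Tariq ends, so Tariq has no further overlaps.
Hannah starts before Elena ends → Elena and Hannah overlap.

Amara & Jonas, Amara & Tariq, Elena & Hannah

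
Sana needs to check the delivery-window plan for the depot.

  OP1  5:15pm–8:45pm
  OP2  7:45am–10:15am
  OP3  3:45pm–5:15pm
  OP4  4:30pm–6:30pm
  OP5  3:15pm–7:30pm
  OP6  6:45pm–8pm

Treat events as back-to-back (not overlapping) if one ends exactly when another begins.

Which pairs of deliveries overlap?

Sorted by start: OP2, OP5, OP3, OP4, OP1, OP6.
OP5 starts after OP2 ends, so nothing later overlaps OP2 either.
OP3 starts before OP5 ends → OP5 and OP3 overlap.
OP4 starts before OP5 ends → OP5 and OP4 overlap.
OP1 starts before OP5 ends → OP5 and OP1 overlap.
OP6 starts before OP5 ends → OP5 and OP6 overlap.
OP4 starts before OP3 ends → OP3 and OP4 overlap.
OP1 starts exactly when OP3 ends (back-to-back, no overlap), so nothing later overlaps OP3 either.
OP1 starts before OP4 ends → OP4 and OP1 overlap.
OP6 starts after OP4 ends.
OP6 starts before OP1 ends → OP1 and OP6 overlap.

OP1 & OP4, OP1 & OP5, OP1 & OP6, OP3 & OP4, OP3 & OP5, OP4 & OP5, OP5 & OP6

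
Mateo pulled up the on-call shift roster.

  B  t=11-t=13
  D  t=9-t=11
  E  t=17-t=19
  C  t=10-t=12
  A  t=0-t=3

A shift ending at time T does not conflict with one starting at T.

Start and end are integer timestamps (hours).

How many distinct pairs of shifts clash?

Sorted by start: A, D, C, B, E.
D starts after A ends; A is clear from here.
C starts before D ends → D and C overlap.
B starts exactly when D ends (back-to-back, no overlap); D is clear from here.
B starts before C ends → C and B overlap.
E starts after C ends.
E starts after B ends.
Overlapping pairs: B & C, C & D — 2 in total.

2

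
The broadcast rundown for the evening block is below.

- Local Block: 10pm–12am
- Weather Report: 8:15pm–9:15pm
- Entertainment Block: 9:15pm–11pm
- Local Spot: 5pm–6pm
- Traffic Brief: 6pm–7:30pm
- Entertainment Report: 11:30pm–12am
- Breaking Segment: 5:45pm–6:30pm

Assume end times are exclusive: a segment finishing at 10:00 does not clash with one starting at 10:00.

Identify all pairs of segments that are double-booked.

Breaking Segment & Local Spot, Breaking Segment & Traffic Brief, Entertainment Block & Local Block, Entertainment Report & Local Block

Sorted by start: Local Spot, Breaking Segment, Traffic Brief, Weather Report, Entertainment Block, Local Block, Entertainment Report.
Breaking Segment starts before Local Spot ends → Local Spot and Breaking Segment overlap.
Traffic Brief starts exactly when Local Spot ends (back-to-back, no overlap), so Local Spot has no further overlaps.
Traffic Brief starts before Breaking Segment ends → Breaking Segment and Traffic Brief overlap.
Weather Report starts after Breaking Segment ends, so Breaking Segment has no further overlaps.
Weather Report starts after Traffic Brief ends, so Traffic Brief has no further overlaps.
Entertainment Block starts exactly when Weather Report ends (back-to-back, no overlap), so Weather Report has no further overlaps.
Local Block starts before Entertainment Block ends → Entertainment Block and Local Block overlap.
Entertainment Report starts after Entertainment Block ends.
Entertainment Report starts before Local Block ends → Local Block and Entertainment Report overlap.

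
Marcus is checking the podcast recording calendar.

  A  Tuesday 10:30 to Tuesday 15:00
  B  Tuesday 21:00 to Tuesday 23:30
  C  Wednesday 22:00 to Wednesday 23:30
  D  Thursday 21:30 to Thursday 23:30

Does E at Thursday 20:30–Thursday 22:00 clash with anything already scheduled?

A: ends Tuesday 15:00 at or before E starts Thursday 20:30 → clear.
B: ends Tuesday 23:30 at or before E starts Thursday 20:30 → clear.
C: ends Wednesday 23:30 at or before E starts Thursday 20:30 → clear.
D: starts Thursday 21:30 before E ends Thursday 22:00, and ends Thursday 23:30 after E starts Thursday 20:30 → overlap.
E overlaps D.

Yes — it overlaps D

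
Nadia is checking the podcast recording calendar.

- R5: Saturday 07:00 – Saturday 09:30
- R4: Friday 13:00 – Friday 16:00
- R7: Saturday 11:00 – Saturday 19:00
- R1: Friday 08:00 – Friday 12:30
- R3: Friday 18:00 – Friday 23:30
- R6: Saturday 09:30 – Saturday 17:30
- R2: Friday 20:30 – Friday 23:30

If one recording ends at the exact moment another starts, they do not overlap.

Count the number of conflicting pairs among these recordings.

2

Sorted by start: R1, R4, R3, R2, R5, R6, R7.
R4 starts after R1 ends — done with R1.
R3 starts after R4 ends — done with R4.
R2 starts before R3 ends → R3 and R2 overlap.
R5 starts after R3 ends — done with R3.
R5 starts after R2 ends — done with R2.
R6 starts exactly when R5 ends (back-to-back, no overlap) — done with R5.
R7 starts before R6 ends → R6 and R7 overlap.
Overlapping pairs: R2 & R3, R6 & R7 — 2 in total.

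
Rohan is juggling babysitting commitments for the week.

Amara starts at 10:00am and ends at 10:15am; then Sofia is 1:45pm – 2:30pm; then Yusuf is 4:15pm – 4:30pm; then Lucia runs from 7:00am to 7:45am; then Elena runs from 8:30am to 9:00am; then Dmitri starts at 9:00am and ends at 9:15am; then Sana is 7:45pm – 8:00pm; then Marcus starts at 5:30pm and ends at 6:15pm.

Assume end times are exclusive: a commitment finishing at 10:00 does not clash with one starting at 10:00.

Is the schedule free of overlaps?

Yes

Two intervals overlap when each starts before the other ends.
Sorted by start: Lucia, Elena, Dmitri, Amara, Sofia, Yusuf, Marcus, Sana.
Elena starts after Lucia ends, so nothing later overlaps Lucia either.
Dmitri starts exactly when Elena ends (back-to-back, no overlap), so nothing later overlaps Elena either.
Amara starts after Dmitri ends, so nothing later overlaps Dmitri either.
Sofia starts after Amara ends, so nothing later overlaps Amara either.
Yusuf starts after Sofia ends, so nothing later overlaps Sofia either.
Marcus starts after Yusuf ends, so nothing later overlaps Yusuf either.
Sana starts after Marcus ends.
Every pair is clear; the schedule has no overlaps.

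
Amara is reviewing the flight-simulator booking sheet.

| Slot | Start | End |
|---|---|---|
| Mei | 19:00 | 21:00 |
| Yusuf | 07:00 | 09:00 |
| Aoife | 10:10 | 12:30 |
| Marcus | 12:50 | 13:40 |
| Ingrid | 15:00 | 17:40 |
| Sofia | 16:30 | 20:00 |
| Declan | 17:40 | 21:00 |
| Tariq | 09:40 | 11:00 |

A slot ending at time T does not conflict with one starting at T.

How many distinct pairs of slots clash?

Sorted by start: Yusuf, Tariq, Aoife, Marcus, Ingrid, Sofia, Declan, Mei.
Tariq starts after Yusuf ends; Yusuf is clear from here.
Aoife starts before Tariq ends → Tariq and Aoife overlap.
Marcus starts after Tariq ends; Tariq is clear from here.
Marcus starts after Aoife ends; Aoife is clear from here.
Ingrid starts after Marcus ends; Marcus is clear from here.
Sofia starts before Ingrid ends → Ingrid and Sofia overlap.
Declan starts exactly when Ingrid ends (back-to-back, no overlap); Ingrid is clear from here.
Declan starts before Sofia ends → Sofia and Declan overlap.
Mei starts before Sofia ends → Sofia and Mei overlap.
Mei starts before Declan ends → Declan and Mei overlap.
Overlapping pairs: Aoife & Tariq, Declan & Mei, Declan & Sofia, Ingrid & Sofia, Mei & Sofia — 5 in total.

5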